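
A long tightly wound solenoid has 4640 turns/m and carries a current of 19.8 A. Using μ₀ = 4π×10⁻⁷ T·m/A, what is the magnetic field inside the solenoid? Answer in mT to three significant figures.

B ≈ 115 mT

Inside a long solenoid, B = μ₀nI.
B = (4π×10⁻⁷)(4.640×10^3 m⁻¹)(19.8 A) = 0.1154 T.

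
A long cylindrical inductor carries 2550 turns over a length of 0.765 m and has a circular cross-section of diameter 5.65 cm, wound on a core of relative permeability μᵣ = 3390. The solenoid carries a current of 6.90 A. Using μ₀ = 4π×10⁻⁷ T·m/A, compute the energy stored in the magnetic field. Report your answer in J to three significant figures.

U ≈ 2160 J

A = π(d/2)² = π(2.825×10^-2 m)² = 2.507×10^-3 m².
L = μ₀μᵣN²A/ℓ = (4π×10⁻⁷)(3390)(2550)²(2.507×10^-3)/(0.765) = 90.79 H.
U = ½LI² = ½(90.79)(6.90)² = 2.161×10^3 J.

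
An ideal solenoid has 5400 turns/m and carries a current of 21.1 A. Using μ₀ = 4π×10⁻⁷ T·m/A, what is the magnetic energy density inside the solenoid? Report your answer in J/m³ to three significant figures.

B = μ₀nI = (4π×10⁻⁷)(5.400×10^3)(21.1) = 0.1432 T.
u = B²/(2μ₀) = (0.1432)²/(2×4π×10⁻⁷) = 8.157×10^3 J/m³.

u ≈ 8160 J/m³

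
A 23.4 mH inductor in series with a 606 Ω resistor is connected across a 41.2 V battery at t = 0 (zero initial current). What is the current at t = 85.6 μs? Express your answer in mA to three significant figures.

I ≈ 60.6 mA

τ = L/R = 2.340×10^-2/606 = 3.861×10^-5 s; final current I_∞ = ε/R = 41.2/606 = 6.799×10^-2 A.
I(t) = I_∞(1 − e^(−t/τ)) with t/τ = 2.217.
I = (6.799×10^-2)(1 − e^(−2.217)) = 6.058×10^-2 A.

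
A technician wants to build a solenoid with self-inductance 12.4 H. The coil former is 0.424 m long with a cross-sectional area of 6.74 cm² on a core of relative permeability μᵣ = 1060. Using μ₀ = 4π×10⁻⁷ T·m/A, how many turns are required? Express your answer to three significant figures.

N ≈ 2420 turns

A = 6.74 cm² = 6.740×10^-4 m².
From L = μ₀μᵣN²A/ℓ, N = √(Lℓ / (μ₀μᵣA)).
N = √[(12.4)(0.424) / ((4π×10⁻⁷)(1060)×6.740×10^-4)] = √(5.856×10^6) ≈ 2419.9.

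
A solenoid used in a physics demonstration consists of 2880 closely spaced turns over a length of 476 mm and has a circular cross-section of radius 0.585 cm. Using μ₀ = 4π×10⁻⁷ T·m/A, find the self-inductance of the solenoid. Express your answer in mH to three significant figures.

A = πr² = π(5.850×10^-3 m)² = 1.075×10^-4 m².
For a long solenoid, L = μ₀N²A/ℓ.
L = (4π×10⁻⁷)(2880)²(1.075×10^-4)/(0.476 m) = 2.354×10^-3 H.

L ≈ 2.35 mH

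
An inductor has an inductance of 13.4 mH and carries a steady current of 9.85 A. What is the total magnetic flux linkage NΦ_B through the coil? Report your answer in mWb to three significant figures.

NΦ_B ≈ 132 mWb

From L = NΦ_B/I, the flux linkage is NΦ_B = LI.
NΦ_B = (1.340×10^-2 H)(9.85 A) = 0.132 Wb.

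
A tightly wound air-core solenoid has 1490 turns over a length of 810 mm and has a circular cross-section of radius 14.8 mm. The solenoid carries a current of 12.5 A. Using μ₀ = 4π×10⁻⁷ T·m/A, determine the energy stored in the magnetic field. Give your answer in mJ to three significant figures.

U ≈ 185 mJ

A = πr² = π(1.480×10^-2 m)² = 6.881×10^-4 m².
L = μ₀N²A/ℓ = (4π×10⁻⁷)(1490)²(6.881×10^-4)/(0.81) = 2.370×10^-3 H.
U = ½LI² = ½(2.370×10^-3)(12.5)² = 0.1852 J.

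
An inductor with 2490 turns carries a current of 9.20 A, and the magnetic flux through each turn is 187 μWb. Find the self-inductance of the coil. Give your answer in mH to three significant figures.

Self-inductance is defined by L = NΦ_B/I (flux linkage over current).
L = (2490)(1.870×10^-4 Wb)/(9.20 A) = 5.061×10^-2 H.

L ≈ 50.6 mH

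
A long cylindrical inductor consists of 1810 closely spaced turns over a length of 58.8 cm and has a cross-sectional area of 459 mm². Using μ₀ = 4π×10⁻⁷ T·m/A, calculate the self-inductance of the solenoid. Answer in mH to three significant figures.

L ≈ 3.21 mH

A = 459 mm² = 4.590×10^-4 m².
For a long solenoid, L = μ₀N²A/ℓ.
L = (4π×10⁻⁷)(1810)²(4.590×10^-4)/(0.588 m) = 3.214×10^-3 H.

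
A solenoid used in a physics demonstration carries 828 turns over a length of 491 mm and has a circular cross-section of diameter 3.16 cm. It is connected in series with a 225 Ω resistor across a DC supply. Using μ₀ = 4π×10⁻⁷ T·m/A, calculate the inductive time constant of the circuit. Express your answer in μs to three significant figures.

A = π(d/2)² = π(1.580×10^-2 m)² = 7.843×10^-4 m².
L = μ₀N²A/ℓ = (4π×10⁻⁷)(828)²(7.843×10^-4)/(0.491) = 1.376×10^-3 H.
τ = L/R = (1.376×10^-3)/(225) = 6.116×10^-6 s.

τ ≈ 6.12 μs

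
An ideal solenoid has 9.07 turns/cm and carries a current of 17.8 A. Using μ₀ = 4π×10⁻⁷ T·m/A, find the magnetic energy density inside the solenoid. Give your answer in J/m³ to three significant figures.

u ≈ 164 J/m³

B = μ₀nI = (4π×10⁻⁷)(907)(17.8) = 2.029×10^-2 T.
u = B²/(2μ₀) = (2.029×10^-2)²/(2×4π×10⁻⁷) = 163.8 J/m³.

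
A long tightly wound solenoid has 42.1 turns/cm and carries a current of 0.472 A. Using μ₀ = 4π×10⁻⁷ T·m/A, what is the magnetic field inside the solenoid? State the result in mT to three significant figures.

Inside a long solenoid, B = μ₀nI.
B = (4π×10⁻⁷)(4.210×10^3 m⁻¹)(0.472 A) = 2.497×10^-3 T.

B ≈ 2.50 mT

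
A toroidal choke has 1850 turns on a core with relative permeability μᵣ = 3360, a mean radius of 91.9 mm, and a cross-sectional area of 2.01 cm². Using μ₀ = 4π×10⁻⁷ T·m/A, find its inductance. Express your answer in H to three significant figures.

For a thin toroid, L = μ₀μᵣN²A/(2πR).
L = (4π×10⁻⁷)(3360)(1850)²(2.010×10^-4) / (2π×9.190×10^-2 m) = 5.03 H.

L ≈ 5.03 H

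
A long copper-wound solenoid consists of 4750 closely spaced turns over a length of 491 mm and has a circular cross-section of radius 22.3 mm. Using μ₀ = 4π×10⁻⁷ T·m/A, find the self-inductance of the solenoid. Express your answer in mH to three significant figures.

A = πr² = π(2.230×10^-2 m)² = 1.562×10^-3 m².
For a long solenoid, L = μ₀N²A/ℓ.
L = (4π×10⁻⁷)(4750)²(1.562×10^-3)/(0.491 m) = 9.021×10^-2 H.

L ≈ 90.2 mH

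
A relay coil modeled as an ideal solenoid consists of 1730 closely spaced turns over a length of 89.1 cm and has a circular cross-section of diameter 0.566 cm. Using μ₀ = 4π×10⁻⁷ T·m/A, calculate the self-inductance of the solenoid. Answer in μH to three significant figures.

A = π(d/2)² = π(2.830×10^-3 m)² = 2.516×10^-5 m².
For a long solenoid, L = μ₀N²A/ℓ.
L = (4π×10⁻⁷)(1730)²(2.516×10^-5)/(0.891 m) = 1.062×10^-4 H.

L ≈ 106 μH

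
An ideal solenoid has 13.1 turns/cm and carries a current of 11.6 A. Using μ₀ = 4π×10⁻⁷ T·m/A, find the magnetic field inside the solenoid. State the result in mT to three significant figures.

B ≈ 19.1 mT

Inside a long solenoid, B = μ₀nI.
B = (4π×10⁻⁷)(1.310×10^3 m⁻¹)(11.6 A) = 1.910×10^-2 T.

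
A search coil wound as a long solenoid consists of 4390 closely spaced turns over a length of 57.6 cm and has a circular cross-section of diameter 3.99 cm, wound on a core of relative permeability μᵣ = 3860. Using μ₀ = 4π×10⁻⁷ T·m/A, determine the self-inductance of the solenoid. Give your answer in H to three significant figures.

L ≈ 203 H

A = π(d/2)² = π(1.995×10^-2 m)² = 1.250×10^-3 m².
For a long solenoid, L = μ₀μᵣN²A/ℓ.
L = (4π×10⁻⁷)(3860)(4390)²(1.250×10^-3)/(0.576 m) = 202.9 H.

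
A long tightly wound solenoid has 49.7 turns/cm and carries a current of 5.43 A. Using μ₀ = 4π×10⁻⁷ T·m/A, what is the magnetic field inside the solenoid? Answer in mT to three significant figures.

Inside a long solenoid, B = μ₀nI.
B = (4π×10⁻⁷)(4.970×10^3 m⁻¹)(5.43 A) = 3.391×10^-2 T.

B ≈ 33.9 mT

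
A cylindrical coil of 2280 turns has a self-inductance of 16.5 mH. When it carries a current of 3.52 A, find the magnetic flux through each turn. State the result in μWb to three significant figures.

Φ_B ≈ 25.5 μWb

From L = NΦ_B/I, the flux per turn is Φ_B = LI/N.
Φ_B = (1.650×10^-2 H)(3.52 A)/2280 = 2.547×10^-5 Wb.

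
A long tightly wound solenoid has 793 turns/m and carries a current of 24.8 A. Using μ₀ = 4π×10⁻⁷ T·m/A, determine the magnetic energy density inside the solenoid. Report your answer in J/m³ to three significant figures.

B = μ₀nI = (4π×10⁻⁷)(793)(24.8) = 2.471×10^-2 T.
u = B²/(2μ₀) = (2.471×10^-2)²/(2×4π×10⁻⁷) = 243 J/m³.

u ≈ 243 J/m³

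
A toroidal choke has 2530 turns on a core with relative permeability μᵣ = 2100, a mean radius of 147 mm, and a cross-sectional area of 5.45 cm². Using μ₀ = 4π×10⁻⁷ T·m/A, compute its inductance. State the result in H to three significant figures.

For a thin toroid, L = μ₀μᵣN²A/(2πR).
L = (4π×10⁻⁷)(2100)(2530)²(5.450×10^-4) / (2π×0.147 m) = 9.967 H.

L ≈ 9.97 H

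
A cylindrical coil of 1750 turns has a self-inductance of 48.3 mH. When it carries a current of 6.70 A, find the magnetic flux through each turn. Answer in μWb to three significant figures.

Φ_B ≈ 185 μWb

From L = NΦ_B/I, the flux per turn is Φ_B = LI/N.
Φ_B = (4.830×10^-2 H)(6.70 A)/1750 = 1.849×10^-4 Wb.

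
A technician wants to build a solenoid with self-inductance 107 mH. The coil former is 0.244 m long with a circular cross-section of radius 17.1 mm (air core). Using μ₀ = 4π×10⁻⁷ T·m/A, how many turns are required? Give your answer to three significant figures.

A = πr² = π(1.710×10^-2 m)² = 9.186×10^-4 m².
From L = μ₀N²A/ℓ, N = √(Lℓ / (μ₀A)).
N = √[(0.107)(0.244) / ((4π×10⁻⁷)×9.186×10^-4)] = √(2.262×10^7) ≈ 4755.7.

N ≈ 4760 turns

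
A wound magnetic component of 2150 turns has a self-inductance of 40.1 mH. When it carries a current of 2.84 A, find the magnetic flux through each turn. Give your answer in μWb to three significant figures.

From L = NΦ_B/I, the flux per turn is Φ_B = LI/N.
Φ_B = (4.010×10^-2 H)(2.84 A)/2150 = 5.297×10^-5 Wb.

Φ_B ≈ 53.0 μWb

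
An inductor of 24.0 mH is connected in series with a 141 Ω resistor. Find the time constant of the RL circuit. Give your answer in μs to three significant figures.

τ ≈ 170 μs

τ = L/R = (2.400×10^-2 H)/(141 Ω) = 1.702×10^-4 s.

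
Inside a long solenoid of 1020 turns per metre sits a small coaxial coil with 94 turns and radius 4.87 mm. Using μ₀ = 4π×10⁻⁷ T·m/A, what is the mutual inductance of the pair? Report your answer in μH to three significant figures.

The outer solenoid produces a uniform field B₁ = μ₀n₁I₁ across the inner coil,
so the flux linkage is N₂Φ = N₂B₁A₂ = μ₀n₁N₂A₂·I₁, giving M = μ₀n₁N₂A₂.
A₂ = πr² = π(4.870×10^-3 m)² = 7.451×10^-5 m².
M = (4π×10⁻⁷)(1020)(94)(7.451×10^-5) = 8.977×10^-6 H.

M ≈ 8.98 μH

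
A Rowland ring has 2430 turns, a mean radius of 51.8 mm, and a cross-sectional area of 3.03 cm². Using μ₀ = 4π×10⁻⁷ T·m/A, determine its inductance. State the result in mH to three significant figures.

For a thin toroid, L = μ₀N²A/(2πR).
L = (4π×10⁻⁷)(2430)²(3.030×10^-4) / (2π×5.180×10^-2 m) = 6.908×10^-3 H.

L ≈ 6.91 mH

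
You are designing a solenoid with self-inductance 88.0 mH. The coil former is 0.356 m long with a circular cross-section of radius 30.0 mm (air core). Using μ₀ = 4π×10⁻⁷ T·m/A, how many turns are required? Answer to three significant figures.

N ≈ 2970 turns

A = πr² = π(3.000×10^-2 m)² = 2.827×10^-3 m².
From L = μ₀N²A/ℓ, N = √(Lℓ / (μ₀A)).
N = √[(8.800×10^-2)(0.356) / ((4π×10⁻⁷)×2.827×10^-3)] = √(8.817×10^6) ≈ 2969.4.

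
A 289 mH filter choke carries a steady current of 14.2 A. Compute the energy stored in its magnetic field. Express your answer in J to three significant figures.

U ≈ 29.1 J

Stored magnetic energy: U = ½LI².
U = ½(0.289 H)(14.2 A)² = 29.14 J.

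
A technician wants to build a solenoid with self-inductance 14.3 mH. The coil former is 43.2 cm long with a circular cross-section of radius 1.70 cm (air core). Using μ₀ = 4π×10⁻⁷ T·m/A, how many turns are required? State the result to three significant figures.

N ≈ 2330 turns

A = πr² = π(1.700×10^-2 m)² = 9.079×10^-4 m².
From L = μ₀N²A/ℓ, N = √(Lℓ / (μ₀A)).
N = √[(1.430×10^-2)(0.432) / ((4π×10⁻⁷)×9.079×10^-4)] = √(5.4145×10^6) ≈ 2326.9.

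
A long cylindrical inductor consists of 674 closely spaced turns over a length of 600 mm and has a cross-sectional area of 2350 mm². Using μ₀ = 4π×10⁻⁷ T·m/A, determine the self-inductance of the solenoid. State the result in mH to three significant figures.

L ≈ 2.24 mH

A = 2350 mm² = 2.350×10^-3 m².
For a long solenoid, L = μ₀N²A/ℓ.
L = (4π×10⁻⁷)(674)²(2.350×10^-3)/(0.6 m) = 2.236×10^-3 H.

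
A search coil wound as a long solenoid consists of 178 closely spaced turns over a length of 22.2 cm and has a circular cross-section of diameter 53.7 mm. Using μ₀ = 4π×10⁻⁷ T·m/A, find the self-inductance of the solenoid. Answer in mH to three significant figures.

A = π(d/2)² = π(2.685×10^-2 m)² = 2.2648×10^-3 m².
For a long solenoid, L = μ₀N²A/ℓ.
L = (4π×10⁻⁷)(178)²(2.2648×10^-3)/(0.222 m) = 4.062×10^-4 H.

L ≈ 0.406 mH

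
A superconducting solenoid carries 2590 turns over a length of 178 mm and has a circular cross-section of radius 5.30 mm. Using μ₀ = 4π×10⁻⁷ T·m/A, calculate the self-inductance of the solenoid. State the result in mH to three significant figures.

L ≈ 4.18 mH

A = πr² = π(5.300×10^-3 m)² = 8.8247×10^-5 m².
For a long solenoid, L = μ₀N²A/ℓ.
L = (4π×10⁻⁷)(2590)²(8.8247×10^-5)/(0.178 m) = 4.179×10^-3 H.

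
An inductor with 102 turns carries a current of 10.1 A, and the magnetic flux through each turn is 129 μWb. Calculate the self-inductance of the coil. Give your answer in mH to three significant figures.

L ≈ 1.30 mH

Self-inductance is defined by L = NΦ_B/I (flux linkage over current).
L = (102)(1.290×10^-4 Wb)/(10.1 A) = 1.303×10^-3 H.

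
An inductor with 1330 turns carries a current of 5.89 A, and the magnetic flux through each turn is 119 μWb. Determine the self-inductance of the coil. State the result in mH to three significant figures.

Self-inductance is defined by L = NΦ_B/I (flux linkage over current).
L = (1330)(1.190×10^-4 Wb)/(5.89 A) = 2.687×10^-2 H.

L ≈ 26.9 mH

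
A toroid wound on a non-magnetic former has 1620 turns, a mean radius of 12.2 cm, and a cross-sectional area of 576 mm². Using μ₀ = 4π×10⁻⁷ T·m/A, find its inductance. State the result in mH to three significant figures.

For a thin toroid, L = μ₀N²A/(2πR).
L = (4π×10⁻⁷)(1620)²(5.760×10^-4) / (2π×0.122 m) = 2.478×10^-3 H.

L ≈ 2.48 mH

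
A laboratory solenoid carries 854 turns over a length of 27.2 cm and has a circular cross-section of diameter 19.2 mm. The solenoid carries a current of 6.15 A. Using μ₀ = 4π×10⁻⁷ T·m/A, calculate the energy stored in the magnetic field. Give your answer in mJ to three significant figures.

U ≈ 18.4 mJ

A = π(d/2)² = π(9.600×10^-3 m)² = 2.895×10^-4 m².
L = μ₀N²A/ℓ = (4π×10⁻⁷)(854)²(2.895×10^-4)/(0.272) = 9.755×10^-4 H.
U = ½LI² = ½(9.755×10^-4)(6.15)² = 1.8449×10^-2 J.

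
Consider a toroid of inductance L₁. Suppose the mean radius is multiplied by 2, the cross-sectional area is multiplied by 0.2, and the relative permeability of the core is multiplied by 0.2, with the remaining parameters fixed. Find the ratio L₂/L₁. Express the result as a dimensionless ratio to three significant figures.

For a toroid, L ∝ μᵣN²A/R.
L₂/L₁ = (2)^-1 × (0.2) × (0.2) = 0.0200.

L₂/L₁ = 0.0200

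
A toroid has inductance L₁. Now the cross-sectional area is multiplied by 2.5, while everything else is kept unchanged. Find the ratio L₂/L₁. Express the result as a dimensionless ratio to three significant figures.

For a toroid, L ∝ μᵣN²A/R.
L₂/L₁ = (2.5) = 2.50.

L₂/L₁ = 2.50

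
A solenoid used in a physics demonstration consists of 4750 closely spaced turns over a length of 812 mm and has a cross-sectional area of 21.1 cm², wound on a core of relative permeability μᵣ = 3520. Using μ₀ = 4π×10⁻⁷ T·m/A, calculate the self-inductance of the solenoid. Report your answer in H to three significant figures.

A = 21.1 cm² = 2.110×10^-3 m².
For a long solenoid, L = μ₀μᵣN²A/ℓ.
L = (4π×10⁻⁷)(3520)(4750)²(2.110×10^-3)/(0.812 m) = 259.3 H.

L ≈ 259 H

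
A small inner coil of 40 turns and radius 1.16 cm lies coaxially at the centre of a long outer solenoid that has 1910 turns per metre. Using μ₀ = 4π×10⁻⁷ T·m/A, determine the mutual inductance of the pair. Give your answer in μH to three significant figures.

M ≈ 40.6 μH

The outer solenoid produces a uniform field B₁ = μ₀n₁I₁ across the inner coil,
so the flux linkage is N₂Φ = N₂B₁A₂ = μ₀n₁N₂A₂·I₁, giving M = μ₀n₁N₂A₂.
A₂ = πr² = π(1.160×10^-2 m)² = 4.227×10^-4 m².
M = (4π×10⁻⁷)(1910)(40)(4.227×10^-4) = 4.059×10^-5 H.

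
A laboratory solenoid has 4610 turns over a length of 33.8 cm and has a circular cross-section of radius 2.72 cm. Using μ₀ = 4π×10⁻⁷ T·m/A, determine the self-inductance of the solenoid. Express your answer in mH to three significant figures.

L ≈ 184 mH

A = πr² = π(2.720×10^-2 m)² = 2.324×10^-3 m².
For a long solenoid, L = μ₀N²A/ℓ.
L = (4π×10⁻⁷)(4610)²(2.324×10^-3)/(0.338 m) = 0.1836 H.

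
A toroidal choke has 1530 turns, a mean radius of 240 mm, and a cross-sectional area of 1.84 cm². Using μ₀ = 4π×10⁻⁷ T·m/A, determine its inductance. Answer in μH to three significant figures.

For a thin toroid, L = μ₀N²A/(2πR).
L = (4π×10⁻⁷)(1530)²(1.840×10^-4) / (2π×0.24 m) = 3.589×10^-4 H.

L ≈ 359 μH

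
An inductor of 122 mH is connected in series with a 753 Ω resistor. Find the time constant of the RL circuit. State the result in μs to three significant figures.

τ ≈ 162 μs

τ = L/R = (0.122 H)/(753 Ω) = 1.620×10^-4 s.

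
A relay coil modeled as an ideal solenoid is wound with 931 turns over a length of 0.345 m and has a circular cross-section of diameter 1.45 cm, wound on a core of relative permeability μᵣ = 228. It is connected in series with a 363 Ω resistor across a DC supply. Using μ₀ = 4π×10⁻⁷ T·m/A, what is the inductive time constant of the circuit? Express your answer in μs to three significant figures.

A = π(d/2)² = π(7.250×10^-3 m)² = 1.651×10^-4 m².
L = μ₀μᵣN²A/ℓ = (4π×10⁻⁷)(228)(931)²(1.651×10^-4)/(0.345) = 0.1189 H.
τ = L/R = (0.1189)/(363) = 3.274×10^-4 s.

τ ≈ 327 μs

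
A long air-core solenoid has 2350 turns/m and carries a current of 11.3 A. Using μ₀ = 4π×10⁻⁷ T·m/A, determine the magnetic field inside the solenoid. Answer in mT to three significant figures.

Inside a long solenoid, B = μ₀nI.
B = (4π×10⁻⁷)(2.350×10^3 m⁻¹)(11.3 A) = 3.337×10^-2 T.

B ≈ 33.4 mT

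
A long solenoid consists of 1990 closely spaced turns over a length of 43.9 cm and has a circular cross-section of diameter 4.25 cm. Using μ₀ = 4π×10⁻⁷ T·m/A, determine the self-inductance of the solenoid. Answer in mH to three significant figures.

L ≈ 16.1 mH

A = π(d/2)² = π(2.125×10^-2 m)² = 1.419×10^-3 m².
For a long solenoid, L = μ₀N²A/ℓ.
L = (4π×10⁻⁷)(1990)²(1.419×10^-3)/(0.439 m) = 1.608×10^-2 H.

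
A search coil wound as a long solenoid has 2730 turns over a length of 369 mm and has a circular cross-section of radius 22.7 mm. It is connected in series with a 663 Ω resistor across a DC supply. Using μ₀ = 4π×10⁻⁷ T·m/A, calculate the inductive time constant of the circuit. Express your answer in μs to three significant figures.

τ ≈ 62.0 μs

A = πr² = π(2.270×10^-2 m)² = 1.619×10^-3 m².
L = μ₀N²A/ℓ = (4π×10⁻⁷)(2730)²(1.619×10^-3)/(0.369) = 4.109×10^-2 H.
τ = L/R = (4.109×10^-2)/(663) = 6.197×10^-5 s.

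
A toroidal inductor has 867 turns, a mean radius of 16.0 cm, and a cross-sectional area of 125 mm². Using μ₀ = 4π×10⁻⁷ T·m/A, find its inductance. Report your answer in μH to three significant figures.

L ≈ 117 μH

For a thin toroid, L = μ₀N²A/(2πR).
L = (4π×10⁻⁷)(867)²(1.250×10^-4) / (2π×0.16 m) = 1.1745×10^-4 H.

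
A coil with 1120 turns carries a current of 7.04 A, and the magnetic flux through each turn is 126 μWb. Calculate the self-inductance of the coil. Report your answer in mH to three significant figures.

Self-inductance is defined by L = NΦ_B/I (flux linkage over current).
L = (1120)(1.260×10^-4 Wb)/(7.04 A) = 2.0045×10^-2 H.

L ≈ 20.0 mH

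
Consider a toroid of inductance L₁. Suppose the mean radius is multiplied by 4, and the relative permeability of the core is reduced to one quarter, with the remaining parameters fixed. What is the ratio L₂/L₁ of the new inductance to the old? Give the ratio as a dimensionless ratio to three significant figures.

L₂/L₁ = 0.0625

For a toroid, L ∝ μᵣN²A/R.
L₂/L₁ = (4)^-1 × (0.25) = 0.0625.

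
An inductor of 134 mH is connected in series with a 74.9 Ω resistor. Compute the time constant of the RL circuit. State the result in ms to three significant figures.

τ ≈ 1.79 ms

τ = L/R = (0.134 H)/(74.9 Ω) = 1.789×10^-3 s.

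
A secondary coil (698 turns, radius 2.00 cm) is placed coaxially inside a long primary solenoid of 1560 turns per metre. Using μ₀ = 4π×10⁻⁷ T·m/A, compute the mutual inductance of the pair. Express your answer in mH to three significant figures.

The outer solenoid produces a uniform field B₁ = μ₀n₁I₁ across the inner coil,
so the flux linkage is N₂Φ = N₂B₁A₂ = μ₀n₁N₂A₂·I₁, giving M = μ₀n₁N₂A₂.
A₂ = πr² = π(2.000×10^-2 m)² = 1.257×10^-3 m².
M = (4π×10⁻⁷)(1560)(698)(1.257×10^-3) = 1.719×10^-3 H.

M ≈ 1.72 mH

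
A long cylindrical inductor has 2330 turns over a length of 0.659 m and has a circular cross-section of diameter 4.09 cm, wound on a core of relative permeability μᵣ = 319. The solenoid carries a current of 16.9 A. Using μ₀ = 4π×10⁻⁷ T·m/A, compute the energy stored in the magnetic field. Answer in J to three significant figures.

A = π(d/2)² = π(2.045×10^-2 m)² = 1.314×10^-3 m².
L = μ₀μᵣN²A/ℓ = (4π×10⁻⁷)(319)(2330)²(1.314×10^-3)/(0.659) = 4.339 H.
U = ½LI² = ½(4.339)(16.9)² = 619.6 J.

U ≈ 620 J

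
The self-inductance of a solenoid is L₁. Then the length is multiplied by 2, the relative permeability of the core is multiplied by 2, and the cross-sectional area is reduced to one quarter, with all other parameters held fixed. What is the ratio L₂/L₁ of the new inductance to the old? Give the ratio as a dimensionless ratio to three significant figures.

L₂/L₁ = 0.250

For a solenoid, L ∝ μᵣN²A/ℓ.
L₂/L₁ = (2)^-1 × (2) × (0.25) = 0.250.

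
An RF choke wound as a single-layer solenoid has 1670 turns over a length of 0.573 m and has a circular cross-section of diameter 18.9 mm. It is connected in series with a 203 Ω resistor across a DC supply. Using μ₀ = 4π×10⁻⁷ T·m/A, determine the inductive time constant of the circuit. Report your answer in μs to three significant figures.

A = π(d/2)² = π(9.450×10^-3 m)² = 2.806×10^-4 m².
L = μ₀N²A/ℓ = (4π×10⁻⁷)(1670)²(2.806×10^-4)/(0.573) = 1.716×10^-3 H.
τ = L/R = (1.716×10^-3)/(203) = 8.453×10^-6 s.

τ ≈ 8.45 μs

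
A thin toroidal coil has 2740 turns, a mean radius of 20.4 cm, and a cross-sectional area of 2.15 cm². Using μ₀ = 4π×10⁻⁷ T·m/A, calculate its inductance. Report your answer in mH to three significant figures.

L ≈ 1.58 mH

For a thin toroid, L = μ₀N²A/(2πR).
L = (4π×10⁻⁷)(2740)²(2.150×10^-4) / (2π×0.204 m) = 1.582×10^-3 H.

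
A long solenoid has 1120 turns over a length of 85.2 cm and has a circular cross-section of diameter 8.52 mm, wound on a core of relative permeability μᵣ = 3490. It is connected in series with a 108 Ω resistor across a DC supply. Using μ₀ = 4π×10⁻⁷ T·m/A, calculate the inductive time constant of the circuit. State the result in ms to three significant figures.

A = π(d/2)² = π(4.260×10^-3 m)² = 5.701×10^-5 m².
L = μ₀μᵣN²A/ℓ = (4π×10⁻⁷)(3490)(1120)²(5.701×10^-5)/(0.852) = 0.3681 H.
τ = L/R = (0.3681)/(108) = 3.409×10^-3 s.

τ ≈ 3.41 ms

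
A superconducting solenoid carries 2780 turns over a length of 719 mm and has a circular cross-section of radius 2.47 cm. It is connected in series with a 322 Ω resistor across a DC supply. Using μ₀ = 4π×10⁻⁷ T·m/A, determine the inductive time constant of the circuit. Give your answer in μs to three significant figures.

τ ≈ 80.4 μs

A = πr² = π(2.470×10^-2 m)² = 1.917×10^-3 m².
L = μ₀N²A/ℓ = (4π×10⁻⁷)(2780)²(1.917×10^-3)/(0.719) = 2.589×10^-2 H.
τ = L/R = (2.589×10^-2)/(322) = 8.040×10^-5 s.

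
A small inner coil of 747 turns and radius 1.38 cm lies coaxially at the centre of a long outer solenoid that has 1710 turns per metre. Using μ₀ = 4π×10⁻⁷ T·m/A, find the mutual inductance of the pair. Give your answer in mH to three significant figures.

The outer solenoid produces a uniform field B₁ = μ₀n₁I₁ across the inner coil,
so the flux linkage is N₂Φ = N₂B₁A₂ = μ₀n₁N₂A₂·I₁, giving M = μ₀n₁N₂A₂.
A₂ = πr² = π(1.380×10^-2 m)² = 5.983×10^-4 m².
M = (4π×10⁻⁷)(1710)(747)(5.983×10^-4) = 9.604×10^-4 H.

M ≈ 0.960 mH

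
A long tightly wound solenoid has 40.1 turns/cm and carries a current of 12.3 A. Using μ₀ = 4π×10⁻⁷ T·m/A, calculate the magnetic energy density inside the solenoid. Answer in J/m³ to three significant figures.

u ≈ 1530 J/m³

B = μ₀nI = (4π×10⁻⁷)(4.010×10^3)(12.3) = 6.198×10^-2 T.
u = B²/(2μ₀) = (6.198×10^-2)²/(2×4π×10⁻⁷) = 1.529×10^3 J/m³.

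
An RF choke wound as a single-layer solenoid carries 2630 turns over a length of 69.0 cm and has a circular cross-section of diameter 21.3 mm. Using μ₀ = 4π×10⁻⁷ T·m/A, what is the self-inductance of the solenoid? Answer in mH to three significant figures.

L ≈ 4.49 mH

A = π(d/2)² = π(1.065×10^-2 m)² = 3.563×10^-4 m².
For a long solenoid, L = μ₀N²A/ℓ.
L = (4π×10⁻⁷)(2630)²(3.563×10^-4)/(0.69 m) = 4.489×10^-3 H.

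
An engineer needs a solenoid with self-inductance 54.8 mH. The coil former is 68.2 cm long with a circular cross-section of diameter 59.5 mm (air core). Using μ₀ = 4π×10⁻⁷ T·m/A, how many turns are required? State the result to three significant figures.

N ≈ 3270 turns

A = π(d/2)² = π(2.975×10^-2 m)² = 2.781×10^-3 m².
From L = μ₀N²A/ℓ, N = √(Lℓ / (μ₀A)).
N = √[(5.480×10^-2)(0.682) / ((4π×10⁻⁷)×2.781×10^-3)] = √(1.070×10^7) ≈ 3270.5.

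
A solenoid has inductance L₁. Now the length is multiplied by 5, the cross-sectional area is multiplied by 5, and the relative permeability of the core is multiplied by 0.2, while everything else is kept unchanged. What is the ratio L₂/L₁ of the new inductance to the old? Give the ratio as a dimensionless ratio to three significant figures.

L₂/L₁ = 0.200

For a solenoid, L ∝ μᵣN²A/ℓ.
L₂/L₁ = (5)^-1 × (5) × (0.2) = 0.200.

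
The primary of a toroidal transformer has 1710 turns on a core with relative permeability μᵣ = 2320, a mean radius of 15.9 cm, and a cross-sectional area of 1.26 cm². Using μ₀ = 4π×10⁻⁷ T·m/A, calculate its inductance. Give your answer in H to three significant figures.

For a thin toroid, L = μ₀μᵣN²A/(2πR).
L = (4π×10⁻⁷)(2320)(1710)²(1.260×10^-4) / (2π×0.159 m) = 1.075 H.

L ≈ 1.08 H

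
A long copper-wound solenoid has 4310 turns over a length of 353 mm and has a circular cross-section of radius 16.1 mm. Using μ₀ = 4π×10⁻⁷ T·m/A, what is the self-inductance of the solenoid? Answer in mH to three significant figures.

L ≈ 53.9 mH

A = πr² = π(1.610×10^-2 m)² = 8.143×10^-4 m².
For a long solenoid, L = μ₀N²A/ℓ.
L = (4π×10⁻⁷)(4310)²(8.143×10^-4)/(0.353 m) = 5.385×10^-2 H.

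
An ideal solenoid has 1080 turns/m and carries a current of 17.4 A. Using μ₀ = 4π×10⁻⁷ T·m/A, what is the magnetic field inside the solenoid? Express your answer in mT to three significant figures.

Inside a long solenoid, B = μ₀nI.
B = (4π×10⁻⁷)(1.080×10^3 m⁻¹)(17.4 A) = 2.361×10^-2 T.

B ≈ 23.6 mT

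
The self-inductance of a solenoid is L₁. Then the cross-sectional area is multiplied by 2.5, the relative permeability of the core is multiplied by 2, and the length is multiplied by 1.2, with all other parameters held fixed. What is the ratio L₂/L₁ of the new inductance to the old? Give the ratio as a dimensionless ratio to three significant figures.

L₂/L₁ = 4.17

For a solenoid, L ∝ μᵣN²A/ℓ.
L₂/L₁ = (2.5) × (2) × (1.2)^-1 = 4.17.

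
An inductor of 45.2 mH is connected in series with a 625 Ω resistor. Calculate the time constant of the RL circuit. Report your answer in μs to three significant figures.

τ = L/R = (4.520×10^-2 H)/(625 Ω) = 7.232×10^-5 s.

τ ≈ 72.3 μs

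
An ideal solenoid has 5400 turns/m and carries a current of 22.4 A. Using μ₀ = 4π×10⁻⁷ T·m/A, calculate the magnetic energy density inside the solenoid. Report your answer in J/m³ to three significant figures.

u ≈ 9190 J/m³

B = μ₀nI = (4π×10⁻⁷)(5.400×10^3)(22.4) = 0.152 T.
u = B²/(2μ₀) = (0.152)²/(2×4π×10⁻⁷) = 9.193×10^3 J/m³.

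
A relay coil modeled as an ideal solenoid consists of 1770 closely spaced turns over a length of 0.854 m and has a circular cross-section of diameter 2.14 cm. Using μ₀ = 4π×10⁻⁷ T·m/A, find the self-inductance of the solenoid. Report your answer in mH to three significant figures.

A = π(d/2)² = π(1.070×10^-2 m)² = 3.597×10^-4 m².
For a long solenoid, L = μ₀N²A/ℓ.
L = (4π×10⁻⁷)(1770)²(3.597×10^-4)/(0.854 m) = 1.658×10^-3 H.

L ≈ 1.66 mH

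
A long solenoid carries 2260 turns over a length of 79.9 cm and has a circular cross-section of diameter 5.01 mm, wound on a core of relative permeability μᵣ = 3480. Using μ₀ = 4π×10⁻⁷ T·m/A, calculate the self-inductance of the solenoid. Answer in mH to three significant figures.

A = π(d/2)² = π(2.505×10^-3 m)² = 1.971×10^-5 m².
For a long solenoid, L = μ₀μᵣN²A/ℓ.
L = (4π×10⁻⁷)(3480)(2260)²(1.971×10^-5)/(0.799 m) = 0.5511 H.

L ≈ 551 mH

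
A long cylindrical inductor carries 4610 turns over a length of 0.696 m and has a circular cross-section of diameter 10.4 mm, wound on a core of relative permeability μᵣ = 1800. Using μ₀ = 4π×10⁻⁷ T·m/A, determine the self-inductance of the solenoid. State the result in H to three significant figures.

L ≈ 5.87 H

A = π(d/2)² = π(5.200×10^-3 m)² = 8.4949×10^-5 m².
For a long solenoid, L = μ₀μᵣN²A/ℓ.
L = (4π×10⁻⁷)(1800)(4610)²(8.4949×10^-5)/(0.696 m) = 5.867 H.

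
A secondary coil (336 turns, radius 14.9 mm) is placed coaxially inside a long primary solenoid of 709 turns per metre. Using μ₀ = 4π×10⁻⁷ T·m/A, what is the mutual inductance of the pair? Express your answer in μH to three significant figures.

The outer solenoid produces a uniform field B₁ = μ₀n₁I₁ across the inner coil,
so the flux linkage is N₂Φ = N₂B₁A₂ = μ₀n₁N₂A₂·I₁, giving M = μ₀n₁N₂A₂.
A₂ = πr² = π(1.490×10^-2 m)² = 6.9746×10^-4 m².
M = (4π×10⁻⁷)(709)(336)(6.9746×10^-4) = 2.088×10^-4 H.

M ≈ 209 μH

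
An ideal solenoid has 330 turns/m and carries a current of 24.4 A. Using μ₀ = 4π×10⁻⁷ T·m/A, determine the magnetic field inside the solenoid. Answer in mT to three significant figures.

Inside a long solenoid, B = μ₀nI.
B = (4π×10⁻⁷)(330 m⁻¹)(24.4 A) = 1.012×10^-2 T.

B ≈ 10.1 mT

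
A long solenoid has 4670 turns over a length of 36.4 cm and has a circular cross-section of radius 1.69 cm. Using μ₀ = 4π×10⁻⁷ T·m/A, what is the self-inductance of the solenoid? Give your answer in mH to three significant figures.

A = πr² = π(1.690×10^-2 m)² = 8.973×10^-4 m².
For a long solenoid, L = μ₀N²A/ℓ.
L = (4π×10⁻⁷)(4670)²(8.973×10^-4)/(0.364 m) = 6.756×10^-2 H.

L ≈ 67.6 mH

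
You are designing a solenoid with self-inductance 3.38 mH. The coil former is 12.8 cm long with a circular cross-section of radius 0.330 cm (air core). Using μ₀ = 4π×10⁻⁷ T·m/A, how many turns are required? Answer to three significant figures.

A = πr² = π(3.300×10^-3 m)² = 3.421×10^-5 m².
From L = μ₀N²A/ℓ, N = √(Lℓ / (μ₀A)).
N = √[(3.380×10^-3)(0.128) / ((4π×10⁻⁷)×3.421×10^-5)] = √(1.006×10^7) ≈ 3172.3.

N ≈ 3170 turns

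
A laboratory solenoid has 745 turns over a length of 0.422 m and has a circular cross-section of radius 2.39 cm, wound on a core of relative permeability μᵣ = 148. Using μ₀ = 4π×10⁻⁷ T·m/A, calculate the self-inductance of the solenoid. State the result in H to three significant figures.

A = πr² = π(2.390×10^-2 m)² = 1.7945×10^-3 m².
For a long solenoid, L = μ₀μᵣN²A/ℓ.
L = (4π×10⁻⁷)(148)(745)²(1.7945×10^-3)/(0.422 m) = 0.439 H.

L ≈ 0.439 H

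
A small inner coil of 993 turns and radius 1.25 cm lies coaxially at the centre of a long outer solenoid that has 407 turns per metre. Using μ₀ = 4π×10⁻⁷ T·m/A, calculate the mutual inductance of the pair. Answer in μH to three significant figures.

M ≈ 249 μH

The outer solenoid produces a uniform field B₁ = μ₀n₁I₁ across the inner coil,
so the flux linkage is N₂Φ = N₂B₁A₂ = μ₀n₁N₂A₂·I₁, giving M = μ₀n₁N₂A₂.
A₂ = πr² = π(1.250×10^-2 m)² = 4.909×10^-4 m².
M = (4π×10⁻⁷)(407)(993)(4.909×10^-4) = 2.493×10^-4 H.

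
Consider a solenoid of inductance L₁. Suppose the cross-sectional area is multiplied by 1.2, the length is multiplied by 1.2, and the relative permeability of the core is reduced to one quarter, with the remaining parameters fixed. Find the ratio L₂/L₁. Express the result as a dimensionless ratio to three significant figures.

For a solenoid, L ∝ μᵣN²A/ℓ.
L₂/L₁ = (1.2) × (1.2)^-1 × (0.25) = 0.250.

L₂/L₁ = 0.250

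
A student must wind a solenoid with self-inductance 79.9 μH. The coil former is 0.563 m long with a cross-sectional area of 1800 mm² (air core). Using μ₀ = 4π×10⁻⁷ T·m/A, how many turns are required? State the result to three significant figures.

A = 1800 mm² = 1.800×10^-3 m².
From L = μ₀N²A/ℓ, N = √(Lℓ / (μ₀A)).
N = √[(7.990×10^-5)(0.563) / ((4π×10⁻⁷)×1.800×10^-3)] = √(1.989×10^4) ≈ 141.0.

N ≈ 141 turns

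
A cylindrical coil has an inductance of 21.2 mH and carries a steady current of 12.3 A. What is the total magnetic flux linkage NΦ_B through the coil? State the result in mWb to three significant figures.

NΦ_B ≈ 261 mWb

From L = NΦ_B/I, the flux linkage is NΦ_B = LI.
NΦ_B = (2.120×10^-2 H)(12.3 A) = 0.2608 Wb.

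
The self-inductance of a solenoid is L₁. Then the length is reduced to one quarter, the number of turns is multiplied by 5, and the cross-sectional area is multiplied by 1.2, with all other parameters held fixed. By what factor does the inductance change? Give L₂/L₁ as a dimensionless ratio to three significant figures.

L₂/L₁ = 120

For a solenoid, L ∝ μᵣN²A/ℓ.
L₂/L₁ = (0.25)^-1 × (5)^2 × (1.2) = 120.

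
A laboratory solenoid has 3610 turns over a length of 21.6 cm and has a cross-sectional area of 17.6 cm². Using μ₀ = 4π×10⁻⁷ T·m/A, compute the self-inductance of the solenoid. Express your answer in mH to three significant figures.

L ≈ 133 mH

A = 17.6 cm² = 1.760×10^-3 m².
For a long solenoid, L = μ₀N²A/ℓ.
L = (4π×10⁻⁷)(3610)²(1.760×10^-3)/(0.216 m) = 0.1334 H.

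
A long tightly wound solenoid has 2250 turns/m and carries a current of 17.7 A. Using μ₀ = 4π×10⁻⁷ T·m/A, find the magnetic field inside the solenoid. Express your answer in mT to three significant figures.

B ≈ 50.0 mT

Inside a long solenoid, B = μ₀nI.
B = (4π×10⁻⁷)(2.250×10^3 m⁻¹)(17.7 A) = 5.0046×10^-2 T.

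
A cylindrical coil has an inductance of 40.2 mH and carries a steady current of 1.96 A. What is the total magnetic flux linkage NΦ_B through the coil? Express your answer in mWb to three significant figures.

NΦ_B ≈ 78.8 mWb

From L = NΦ_B/I, the flux linkage is NΦ_B = LI.
NΦ_B = (4.020×10^-2 H)(1.96 A) = 7.879×10^-2 Wb.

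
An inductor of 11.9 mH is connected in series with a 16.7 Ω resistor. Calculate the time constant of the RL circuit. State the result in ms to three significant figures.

τ ≈ 0.713 ms

τ = L/R = (1.190×10^-2 H)/(16.7 Ω) = 7.126×10^-4 s.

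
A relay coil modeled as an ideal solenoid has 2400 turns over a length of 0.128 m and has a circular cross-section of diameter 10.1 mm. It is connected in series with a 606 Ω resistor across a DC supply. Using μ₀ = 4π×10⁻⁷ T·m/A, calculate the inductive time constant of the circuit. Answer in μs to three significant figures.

τ ≈ 7.48 μs

A = π(d/2)² = π(5.050×10^-3 m)² = 8.012×10^-5 m².
L = μ₀N²A/ℓ = (4π×10⁻⁷)(2400)²(8.012×10^-5)/(0.128) = 4.531×10^-3 H.
τ = L/R = (4.531×10^-3)/(606) = 7.476×10^-6 s.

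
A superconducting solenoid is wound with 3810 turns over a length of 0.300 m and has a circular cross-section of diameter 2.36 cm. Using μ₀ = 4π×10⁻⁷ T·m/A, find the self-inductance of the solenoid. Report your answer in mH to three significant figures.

L ≈ 26.6 mH

A = π(d/2)² = π(1.180×10^-2 m)² = 4.374×10^-4 m².
For a long solenoid, L = μ₀N²A/ℓ.
L = (4π×10⁻⁷)(3810)²(4.374×10^-4)/(0.3 m) = 2.660×10^-2 H.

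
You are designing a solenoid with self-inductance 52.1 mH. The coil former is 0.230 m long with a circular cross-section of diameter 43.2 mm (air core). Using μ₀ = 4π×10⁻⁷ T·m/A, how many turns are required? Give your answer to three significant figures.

A = π(d/2)² = π(2.160×10^-2 m)² = 1.466×10^-3 m².
From L = μ₀N²A/ℓ, N = √(Lℓ / (μ₀A)).
N = √[(5.210×10^-2)(0.23) / ((4π×10⁻⁷)×1.466×10^-3)] = √(6.506×10^6) ≈ 2550.6.

N ≈ 2550 turns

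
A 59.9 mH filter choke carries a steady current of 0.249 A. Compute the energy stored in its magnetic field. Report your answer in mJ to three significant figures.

Stored magnetic energy: U = ½LI².
U = ½(5.990×10^-2 H)(0.249 A)² = 1.857×10^-3 J.

U ≈ 1.86 mJ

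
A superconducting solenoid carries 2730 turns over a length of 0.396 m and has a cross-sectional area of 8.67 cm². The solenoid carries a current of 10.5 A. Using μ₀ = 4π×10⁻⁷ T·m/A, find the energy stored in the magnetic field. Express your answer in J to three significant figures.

U ≈ 1.13 J

A = 8.67 cm² = 8.670×10^-4 m².
L = μ₀N²A/ℓ = (4π×10⁻⁷)(2730)²(8.670×10^-4)/(0.396) = 2.050×10^-2 H.
U = ½LI² = ½(2.050×10^-2)(10.5)² = 1.13 J.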